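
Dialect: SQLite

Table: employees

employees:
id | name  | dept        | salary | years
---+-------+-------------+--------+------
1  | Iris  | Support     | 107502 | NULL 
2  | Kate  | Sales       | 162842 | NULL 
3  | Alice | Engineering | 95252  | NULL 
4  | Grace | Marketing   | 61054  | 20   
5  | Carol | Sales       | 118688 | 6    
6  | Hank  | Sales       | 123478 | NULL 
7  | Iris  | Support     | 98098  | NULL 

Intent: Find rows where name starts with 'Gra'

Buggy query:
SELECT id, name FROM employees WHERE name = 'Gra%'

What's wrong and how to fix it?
Bug: '=' compares the literal string including the % character; pattern matching needs LIKE

Fix: Replace '=' with LIKE so 'Gra%' is treated as a pattern

Corrected query:
SELECT id, name FROM employees WHERE name LIKE 'Gra%'

Result:
id | name 
---+------
4  | Grace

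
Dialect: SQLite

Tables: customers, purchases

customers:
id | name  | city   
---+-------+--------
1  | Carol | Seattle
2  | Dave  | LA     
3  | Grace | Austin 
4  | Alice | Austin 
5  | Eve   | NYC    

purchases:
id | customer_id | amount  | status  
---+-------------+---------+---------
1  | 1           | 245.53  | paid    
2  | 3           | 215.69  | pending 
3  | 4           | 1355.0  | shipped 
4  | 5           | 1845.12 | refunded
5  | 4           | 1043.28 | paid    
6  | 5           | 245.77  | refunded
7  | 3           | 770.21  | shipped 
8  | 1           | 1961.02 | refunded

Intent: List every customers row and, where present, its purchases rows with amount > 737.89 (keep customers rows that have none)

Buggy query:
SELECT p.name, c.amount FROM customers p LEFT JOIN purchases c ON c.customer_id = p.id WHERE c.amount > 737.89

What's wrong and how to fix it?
Bug: A WHERE condition on the right-hand table after LEFT JOIN drops unmatched parents

Fix: Move the right-table condition into the ON clause so unmatched parents are kept

Corrected query:
SELECT p.name, c.amount FROM customers p LEFT JOIN purchases c ON c.customer_id = p.id AND c.amount > 737.89

Result:
name  | amount 
------+--------
Carol | 1961.02
Dave  | NULL   
Grace | 770.21 
Alice | 1043.28
Alice | 1355   
Eve   | 1845.12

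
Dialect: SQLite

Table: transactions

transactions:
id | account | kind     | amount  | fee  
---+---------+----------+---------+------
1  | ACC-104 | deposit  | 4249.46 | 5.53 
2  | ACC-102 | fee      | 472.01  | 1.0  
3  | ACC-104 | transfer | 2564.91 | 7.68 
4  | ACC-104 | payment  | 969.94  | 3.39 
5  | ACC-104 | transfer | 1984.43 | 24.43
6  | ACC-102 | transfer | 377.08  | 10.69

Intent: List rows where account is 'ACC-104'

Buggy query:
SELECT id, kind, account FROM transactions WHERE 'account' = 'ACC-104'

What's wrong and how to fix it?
Bug: Single quotes denote string literals in SQL; the column name is being compared as a constant string

Fix: Remove the quotes around the column name (or use double quotes for an identifier)

Corrected query:
SELECT id, kind, account FROM transactions WHERE account = 'ACC-104'

Result:
id | kind     | account
---+----------+--------
1  | deposit  | ACC-104
3  | transfer | ACC-104
4  | payment  | ACC-104
5  | transfer | ACC-104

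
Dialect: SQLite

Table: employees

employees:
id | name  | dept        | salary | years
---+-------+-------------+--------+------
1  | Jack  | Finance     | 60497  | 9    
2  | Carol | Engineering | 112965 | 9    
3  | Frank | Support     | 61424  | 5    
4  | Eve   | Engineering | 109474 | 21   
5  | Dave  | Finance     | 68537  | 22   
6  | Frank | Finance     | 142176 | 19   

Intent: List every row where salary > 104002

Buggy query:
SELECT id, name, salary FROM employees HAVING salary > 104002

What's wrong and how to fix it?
Bug: This is a non-aggregate query (no GROUP BY, no aggregates), so in SQLite the HAVING clause is invalid here; a row-level condition belongs in WHERE

Fix: Use WHERE for row-level filtering

Corrected query:
SELECT id, name, salary FROM employees WHERE salary > 104002

Result:
id | name  | salary
---+-------+-------
2  | Carol | 112965
4  | Eve   | 109474
6  | Frank | 142176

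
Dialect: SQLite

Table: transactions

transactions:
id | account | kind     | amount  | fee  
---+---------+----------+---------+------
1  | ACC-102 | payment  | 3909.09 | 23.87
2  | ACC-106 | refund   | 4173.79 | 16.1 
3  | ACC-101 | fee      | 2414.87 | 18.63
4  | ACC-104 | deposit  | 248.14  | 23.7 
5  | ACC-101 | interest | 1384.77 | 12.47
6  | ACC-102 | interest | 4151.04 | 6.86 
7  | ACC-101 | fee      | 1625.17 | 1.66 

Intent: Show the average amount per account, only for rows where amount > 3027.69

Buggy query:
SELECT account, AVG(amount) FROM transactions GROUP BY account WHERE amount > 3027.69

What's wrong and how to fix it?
Bug: Row-level WHERE must come before GROUP BY in the clause order

Fix: Place WHERE between FROM and GROUP BY

Corrected query:
SELECT account, AVG(amount) FROM transactions WHERE amount > 3027.69 GROUP BY account

Result:
account | AVG(amount)
--------+------------
ACC-102 | 4030.065   
ACC-106 | 4173.79    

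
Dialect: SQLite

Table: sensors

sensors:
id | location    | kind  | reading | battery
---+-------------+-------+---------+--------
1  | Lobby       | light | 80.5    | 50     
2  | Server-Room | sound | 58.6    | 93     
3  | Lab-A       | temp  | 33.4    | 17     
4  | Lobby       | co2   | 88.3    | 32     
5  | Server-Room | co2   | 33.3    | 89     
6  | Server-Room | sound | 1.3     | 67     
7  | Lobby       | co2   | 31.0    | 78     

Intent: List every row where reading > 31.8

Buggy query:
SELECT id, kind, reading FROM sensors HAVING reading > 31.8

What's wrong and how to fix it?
Bug: This is a non-aggregate query (no GROUP BY, no aggregates), so in SQLite the HAVING clause is invalid here; a row-level condition belongs in WHERE

Fix: Replace HAVING with WHERE since the condition applies to individual rows

Corrected query:
SELECT id, kind, reading FROM sensors WHERE reading > 31.8

Result:
id | kind  | reading
---+-------+--------
1  | light | 80.5   
2  | sound | 58.6   
3  | temp  | 33.4   
4  | co2   | 88.3   
5  | co2   | 33.3   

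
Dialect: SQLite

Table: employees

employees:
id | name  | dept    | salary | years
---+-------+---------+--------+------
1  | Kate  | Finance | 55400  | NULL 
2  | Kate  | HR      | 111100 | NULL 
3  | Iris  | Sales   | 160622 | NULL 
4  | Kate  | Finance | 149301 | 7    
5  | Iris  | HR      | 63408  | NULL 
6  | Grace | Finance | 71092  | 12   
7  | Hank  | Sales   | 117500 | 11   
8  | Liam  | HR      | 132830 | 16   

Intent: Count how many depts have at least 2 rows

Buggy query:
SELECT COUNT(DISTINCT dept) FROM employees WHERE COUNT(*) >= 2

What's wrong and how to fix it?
Bug: COUNT(*) cannot appear in WHERE; the per-group count doesn't exist yet

Fix: Group first with HAVING COUNT(*) >= 2, then COUNT the resulting groups

Corrected query:
SELECT COUNT(*) FROM (SELECT dept FROM employees GROUP BY dept HAVING COUNT(*) >= 2)

Result:
COUNT(*)
--------
3       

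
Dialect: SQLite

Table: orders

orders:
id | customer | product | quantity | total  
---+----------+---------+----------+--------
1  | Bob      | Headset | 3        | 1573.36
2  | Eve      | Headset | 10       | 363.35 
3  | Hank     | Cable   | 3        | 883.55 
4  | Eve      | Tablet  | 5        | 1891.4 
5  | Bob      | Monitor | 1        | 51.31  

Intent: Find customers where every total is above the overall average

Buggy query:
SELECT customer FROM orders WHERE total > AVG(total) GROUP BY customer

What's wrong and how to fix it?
Bug: WHERE evaluates per row before aggregation, so AVG() is unavailable

Fix: Compute the overall average in a scalar subquery and compare each group's MIN against it in HAVING

Corrected query:
SELECT customer FROM orders GROUP BY customer HAVING MIN(total) > (SELECT AVG(total) FROM orders)

Result:
(no rows)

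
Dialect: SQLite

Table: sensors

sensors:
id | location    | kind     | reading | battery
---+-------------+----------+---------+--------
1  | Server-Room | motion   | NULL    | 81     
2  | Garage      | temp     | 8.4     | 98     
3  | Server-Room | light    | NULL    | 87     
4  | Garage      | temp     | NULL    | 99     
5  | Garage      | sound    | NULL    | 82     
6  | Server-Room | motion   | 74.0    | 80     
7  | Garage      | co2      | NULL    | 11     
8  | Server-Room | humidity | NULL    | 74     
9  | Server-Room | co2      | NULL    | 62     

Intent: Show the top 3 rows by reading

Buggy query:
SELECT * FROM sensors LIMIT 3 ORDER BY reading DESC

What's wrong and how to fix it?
Bug: ORDER BY cannot follow LIMIT; LIMIT is the final clause

Fix: Swap the clauses: ORDER BY first, then LIMIT

Corrected query:
SELECT * FROM sensors ORDER BY reading DESC LIMIT 3

Result:
id | location    | kind   | reading | battery
---+-------------+--------+---------+--------
6  | Server-Room | motion | 74      | 80     
2  | Garage      | temp   | 8.4     | 98     
1  | Server-Room | motion | NULL    | 81     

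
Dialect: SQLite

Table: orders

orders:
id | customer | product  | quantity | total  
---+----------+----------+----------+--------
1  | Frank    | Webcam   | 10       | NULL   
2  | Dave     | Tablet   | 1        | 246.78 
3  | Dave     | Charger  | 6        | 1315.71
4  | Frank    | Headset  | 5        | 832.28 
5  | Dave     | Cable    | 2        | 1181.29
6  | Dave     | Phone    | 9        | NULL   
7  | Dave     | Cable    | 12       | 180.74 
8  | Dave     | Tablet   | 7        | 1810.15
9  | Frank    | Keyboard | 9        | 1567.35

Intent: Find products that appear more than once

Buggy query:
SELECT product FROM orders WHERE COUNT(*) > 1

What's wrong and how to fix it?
Bug: COUNT(*) is an aggregate and cannot be used in WHERE

Fix: GROUP BY product, then filter groups with HAVING COUNT(*) > 1

Corrected query:
SELECT product FROM orders GROUP BY product HAVING COUNT(*) > 1

Result:
product
-------
Cable  
Tablet 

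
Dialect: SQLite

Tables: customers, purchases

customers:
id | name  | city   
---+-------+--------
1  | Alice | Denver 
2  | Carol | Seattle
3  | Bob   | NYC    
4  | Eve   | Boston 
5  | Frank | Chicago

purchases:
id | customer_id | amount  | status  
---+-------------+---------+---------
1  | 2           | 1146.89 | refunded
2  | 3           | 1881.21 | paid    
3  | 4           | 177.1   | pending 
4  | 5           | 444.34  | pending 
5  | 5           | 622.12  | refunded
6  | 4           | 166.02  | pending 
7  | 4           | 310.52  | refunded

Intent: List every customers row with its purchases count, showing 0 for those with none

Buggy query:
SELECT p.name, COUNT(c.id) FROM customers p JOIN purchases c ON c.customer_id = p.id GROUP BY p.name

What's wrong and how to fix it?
Bug: An inner join excludes parents with zero children

Fix: Use LEFT JOIN so parents without children still appear (COUNT(c.id) gives 0)

Corrected query:
SELECT p.name, COUNT(c.id) FROM customers p LEFT JOIN purchases c ON c.customer_id = p.id GROUP BY p.name

Result:
name  | COUNT(c.id)
------+------------
Alice | 0          
Bob   | 1          
Carol | 1          
Eve   | 3          
Frank | 2          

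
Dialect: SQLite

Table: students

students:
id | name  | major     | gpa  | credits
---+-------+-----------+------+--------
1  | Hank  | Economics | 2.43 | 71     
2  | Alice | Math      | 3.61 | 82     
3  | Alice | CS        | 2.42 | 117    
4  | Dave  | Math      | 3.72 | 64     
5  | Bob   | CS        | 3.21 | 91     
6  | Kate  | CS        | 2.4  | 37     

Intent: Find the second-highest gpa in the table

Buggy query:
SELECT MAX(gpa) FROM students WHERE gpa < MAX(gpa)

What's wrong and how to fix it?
Bug: MAX(gpa) on the right of the comparison is an aggregate-in-WHERE error

Fix: Put the inner MAX in a scalar subquery

Corrected query:
SELECT MAX(gpa) FROM students WHERE gpa < (SELECT MAX(gpa) FROM students)

Result:
MAX(gpa)
--------
3.61    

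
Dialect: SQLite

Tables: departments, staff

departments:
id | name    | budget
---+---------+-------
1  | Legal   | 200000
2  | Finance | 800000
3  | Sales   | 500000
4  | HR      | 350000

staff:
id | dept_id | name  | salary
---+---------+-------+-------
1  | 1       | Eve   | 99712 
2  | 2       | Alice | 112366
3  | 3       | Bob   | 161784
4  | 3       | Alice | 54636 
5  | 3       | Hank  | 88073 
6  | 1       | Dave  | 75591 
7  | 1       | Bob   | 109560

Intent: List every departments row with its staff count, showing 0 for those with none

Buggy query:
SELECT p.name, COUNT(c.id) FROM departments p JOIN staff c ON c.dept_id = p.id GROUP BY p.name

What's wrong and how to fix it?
Bug: INNER JOIN drops departments rows that have no matching staff rows

Fix: Switch to LEFT JOIN to retain unmatched parent rows

Corrected query:
SELECT p.name, COUNT(c.id) FROM departments p LEFT JOIN staff c ON c.dept_id = p.id GROUP BY p.name

Result:
name    | COUNT(c.id)
--------+------------
Finance | 1          
HR      | 0          
Legal   | 3          
Sales   | 3          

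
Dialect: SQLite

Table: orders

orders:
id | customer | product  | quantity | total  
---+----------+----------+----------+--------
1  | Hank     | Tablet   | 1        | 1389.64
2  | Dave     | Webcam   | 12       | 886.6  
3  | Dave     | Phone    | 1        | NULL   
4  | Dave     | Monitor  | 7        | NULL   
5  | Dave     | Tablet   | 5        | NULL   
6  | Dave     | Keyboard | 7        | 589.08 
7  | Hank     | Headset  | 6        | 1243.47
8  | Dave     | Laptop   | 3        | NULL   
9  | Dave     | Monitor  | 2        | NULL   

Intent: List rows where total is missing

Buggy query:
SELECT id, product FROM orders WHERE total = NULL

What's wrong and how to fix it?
Bug: Comparing to NULL with '=' never matches; NULL = NULL is unknown, not true

Fix: Replace '= NULL' with 'IS NULL'

Corrected query:
SELECT id, product FROM orders WHERE total IS NULL

Result:
id | product
---+--------
3  | Phone  
4  | Monitor
5  | Tablet 
8  | Laptop 
9  | Monitor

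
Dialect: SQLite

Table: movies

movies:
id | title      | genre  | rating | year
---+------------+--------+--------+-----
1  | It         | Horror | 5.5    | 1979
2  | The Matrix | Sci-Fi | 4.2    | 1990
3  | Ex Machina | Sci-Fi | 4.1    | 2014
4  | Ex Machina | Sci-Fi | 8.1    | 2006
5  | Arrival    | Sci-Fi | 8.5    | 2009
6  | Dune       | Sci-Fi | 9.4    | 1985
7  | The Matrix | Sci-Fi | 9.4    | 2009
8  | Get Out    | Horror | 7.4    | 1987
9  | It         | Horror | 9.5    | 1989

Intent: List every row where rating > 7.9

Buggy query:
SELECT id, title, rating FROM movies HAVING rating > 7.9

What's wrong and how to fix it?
Bug: HAVING filters the output of aggregation, but this query has no GROUP BY and no aggregate functions, so SQLite rejects it (HAVING clause on a non-aggregate query); the condition here is per row

Fix: Use WHERE for row-level filtering

Corrected query:
SELECT id, title, rating FROM movies WHERE rating > 7.9

Result:
id | title      | rating
---+------------+-------
4  | Ex Machina | 8.1   
5  | Arrival    | 8.5   
6  | Dune       | 9.4   
7  | The Matrix | 9.4   
9  | It         | 9.5   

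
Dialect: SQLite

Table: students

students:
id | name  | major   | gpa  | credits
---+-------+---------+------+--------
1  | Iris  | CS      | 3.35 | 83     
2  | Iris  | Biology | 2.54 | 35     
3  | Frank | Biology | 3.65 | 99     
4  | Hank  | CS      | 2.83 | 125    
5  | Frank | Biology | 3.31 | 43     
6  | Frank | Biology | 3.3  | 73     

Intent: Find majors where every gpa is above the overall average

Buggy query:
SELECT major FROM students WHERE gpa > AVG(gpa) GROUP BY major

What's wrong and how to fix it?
Bug: WHERE evaluates per row before aggregation, so AVG() is unavailable

Fix: Use a subquery for AVG and a HAVING MIN(...) filter so the condition holds for every row in the group

Corrected query:
SELECT major FROM students GROUP BY major HAVING MIN(gpa) > (SELECT AVG(gpa) FROM students)

Result:
(no rows)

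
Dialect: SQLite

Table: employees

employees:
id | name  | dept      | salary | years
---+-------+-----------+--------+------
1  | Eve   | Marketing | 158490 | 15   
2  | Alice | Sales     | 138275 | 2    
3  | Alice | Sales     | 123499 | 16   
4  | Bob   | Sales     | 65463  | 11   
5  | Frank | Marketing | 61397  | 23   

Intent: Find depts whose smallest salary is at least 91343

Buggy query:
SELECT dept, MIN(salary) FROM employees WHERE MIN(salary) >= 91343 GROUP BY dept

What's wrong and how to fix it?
Bug: Aggregates like MIN are computed per group after WHERE runs

Fix: Replace WHERE with HAVING after the GROUP BY

Corrected query:
SELECT dept, MIN(salary) FROM employees GROUP BY dept HAVING MIN(salary) >= 91343

Result:
(no rows)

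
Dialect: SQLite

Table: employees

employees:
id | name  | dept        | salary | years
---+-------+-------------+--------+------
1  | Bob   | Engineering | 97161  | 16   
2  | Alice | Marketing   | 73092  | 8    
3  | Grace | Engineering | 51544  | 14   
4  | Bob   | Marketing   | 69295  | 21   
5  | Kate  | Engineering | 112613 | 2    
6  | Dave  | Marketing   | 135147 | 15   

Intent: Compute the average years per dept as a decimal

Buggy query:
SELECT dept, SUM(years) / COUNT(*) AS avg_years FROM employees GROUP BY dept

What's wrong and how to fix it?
Bug: SUM(years) and COUNT(*) are both integers; the division truncates the fractional part

Fix: Cast one side to REAL so the division keeps the fractional part

Corrected query:
SELECT dept, SUM(years) * 1.0 / COUNT(*) AS avg_years FROM employees GROUP BY dept

Result:
dept        | avg_years
------------+----------
Engineering | 10.666667
Marketing   | 14.666667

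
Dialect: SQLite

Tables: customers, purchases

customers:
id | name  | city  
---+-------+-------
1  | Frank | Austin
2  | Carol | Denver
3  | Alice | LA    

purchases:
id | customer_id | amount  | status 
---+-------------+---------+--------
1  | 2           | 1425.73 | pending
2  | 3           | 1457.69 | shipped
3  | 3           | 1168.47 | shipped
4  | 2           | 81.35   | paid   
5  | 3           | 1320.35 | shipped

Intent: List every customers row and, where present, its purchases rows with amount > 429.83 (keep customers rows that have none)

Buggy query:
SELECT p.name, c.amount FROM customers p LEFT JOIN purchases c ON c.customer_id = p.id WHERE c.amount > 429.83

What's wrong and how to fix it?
Bug: A WHERE condition on the right-hand table after LEFT JOIN drops unmatched parents

Fix: Move the right-table condition into the ON clause so unmatched parents are kept

Corrected query:
SELECT p.name, c.amount FROM customers p LEFT JOIN purchases c ON c.customer_id = p.id AND c.amount > 429.83

Result:
name  | amount 
------+--------
Frank | NULL   
Carol | 1425.73
Alice | 1168.47
Alice | 1320.35
Alice | 1457.69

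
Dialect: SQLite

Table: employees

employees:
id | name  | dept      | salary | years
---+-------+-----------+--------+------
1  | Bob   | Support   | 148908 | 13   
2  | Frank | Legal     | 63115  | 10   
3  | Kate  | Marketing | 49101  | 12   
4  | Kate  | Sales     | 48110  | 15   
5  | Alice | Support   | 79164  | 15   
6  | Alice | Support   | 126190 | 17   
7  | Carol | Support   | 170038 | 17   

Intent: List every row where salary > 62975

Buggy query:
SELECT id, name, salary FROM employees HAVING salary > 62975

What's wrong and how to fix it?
Bug: This is a non-aggregate query (no GROUP BY, no aggregates), so in SQLite the HAVING clause is invalid here; a row-level condition belongs in WHERE

Fix: Use WHERE for row-level filtering

Corrected query:
SELECT id, name, salary FROM employees WHERE salary > 62975

Result:
id | name  | salary
---+-------+-------
1  | Bob   | 148908
2  | Frank | 63115 
5  | Alice | 79164 
6  | Alice | 126190
7  | Carol | 170038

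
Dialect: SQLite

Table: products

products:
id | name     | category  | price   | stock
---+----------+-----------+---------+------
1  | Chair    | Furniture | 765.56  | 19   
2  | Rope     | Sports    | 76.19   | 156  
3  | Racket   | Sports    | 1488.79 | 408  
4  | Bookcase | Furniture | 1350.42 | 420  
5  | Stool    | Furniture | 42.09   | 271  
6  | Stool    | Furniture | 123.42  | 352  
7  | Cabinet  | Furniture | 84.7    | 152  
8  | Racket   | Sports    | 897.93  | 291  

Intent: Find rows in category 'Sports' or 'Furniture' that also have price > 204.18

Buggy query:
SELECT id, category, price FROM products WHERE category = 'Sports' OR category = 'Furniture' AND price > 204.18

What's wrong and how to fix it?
Bug: Without parentheses, AND is evaluated before OR, so the price filter only applies to the 'Furniture' branch

Fix: Group the OR with parentheses (or use IN), then AND the threshold

Corrected query:
SELECT id, category, price FROM products WHERE (category = 'Sports' OR category = 'Furniture') AND price > 204.18

Result:
id | category  | price  
---+-----------+--------
1  | Furniture | 765.56 
3  | Sports    | 1488.79
4  | Furniture | 1350.42
8  | Sports    | 897.93 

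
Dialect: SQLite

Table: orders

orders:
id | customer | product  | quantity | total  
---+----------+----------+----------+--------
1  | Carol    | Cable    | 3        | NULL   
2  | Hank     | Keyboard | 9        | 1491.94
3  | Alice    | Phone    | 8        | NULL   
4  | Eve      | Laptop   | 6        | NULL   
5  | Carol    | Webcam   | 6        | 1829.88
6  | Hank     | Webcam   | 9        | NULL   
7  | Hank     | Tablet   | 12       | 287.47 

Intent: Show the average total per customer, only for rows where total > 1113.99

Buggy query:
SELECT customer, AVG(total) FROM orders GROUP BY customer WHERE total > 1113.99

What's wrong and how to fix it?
Bug: Row-level WHERE must come before GROUP BY in the clause order

Fix: Move the WHERE clause before GROUP BY

Corrected query:
SELECT customer, AVG(total) FROM orders WHERE total > 1113.99 GROUP BY customer

Result:
customer | AVG(total)
---------+-----------
Carol    | 1829.88   
Hank     | 1491.94   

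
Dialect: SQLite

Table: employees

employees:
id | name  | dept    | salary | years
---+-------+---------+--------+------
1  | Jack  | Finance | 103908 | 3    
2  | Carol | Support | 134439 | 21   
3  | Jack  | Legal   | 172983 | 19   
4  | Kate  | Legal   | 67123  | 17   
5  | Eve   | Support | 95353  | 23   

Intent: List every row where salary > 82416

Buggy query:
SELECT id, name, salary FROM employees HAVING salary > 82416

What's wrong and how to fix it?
Bug: This is a non-aggregate query (no GROUP BY, no aggregates), so in SQLite the HAVING clause is invalid here; a row-level condition belongs in WHERE

Fix: Replace HAVING with WHERE since the condition applies to individual rows

Corrected query:
SELECT id, name, salary FROM employees WHERE salary > 82416

Result:
id | name  | salary
---+-------+-------
1  | Jack  | 103908
2  | Carol | 134439
3  | Jack  | 172983
5  | Eve   | 95353 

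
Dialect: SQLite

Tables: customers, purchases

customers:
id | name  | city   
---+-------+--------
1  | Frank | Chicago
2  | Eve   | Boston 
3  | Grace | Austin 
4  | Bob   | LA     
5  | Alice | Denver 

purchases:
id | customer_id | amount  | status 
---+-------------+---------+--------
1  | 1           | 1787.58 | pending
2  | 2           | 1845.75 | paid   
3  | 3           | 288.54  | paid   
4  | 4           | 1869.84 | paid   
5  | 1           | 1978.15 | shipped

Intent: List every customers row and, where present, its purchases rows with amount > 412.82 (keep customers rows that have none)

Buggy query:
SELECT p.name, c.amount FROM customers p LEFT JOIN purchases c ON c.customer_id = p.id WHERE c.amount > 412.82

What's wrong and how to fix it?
Bug: Filtering c.amount in WHERE discards the NULL rows produced by LEFT JOIN, turning it into an inner join

Fix: Put 'c.amount > 412.82' in the JOIN's ON clause instead of WHERE

Corrected query:
SELECT p.name, c.amount FROM customers p LEFT JOIN purchases c ON c.customer_id = p.id AND c.amount > 412.82

Result:
name  | amount 
------+--------
Frank | 1787.58
Frank | 1978.15
Eve   | 1845.75
Grace | NULL   
Bob   | 1869.84
Alice | NULL   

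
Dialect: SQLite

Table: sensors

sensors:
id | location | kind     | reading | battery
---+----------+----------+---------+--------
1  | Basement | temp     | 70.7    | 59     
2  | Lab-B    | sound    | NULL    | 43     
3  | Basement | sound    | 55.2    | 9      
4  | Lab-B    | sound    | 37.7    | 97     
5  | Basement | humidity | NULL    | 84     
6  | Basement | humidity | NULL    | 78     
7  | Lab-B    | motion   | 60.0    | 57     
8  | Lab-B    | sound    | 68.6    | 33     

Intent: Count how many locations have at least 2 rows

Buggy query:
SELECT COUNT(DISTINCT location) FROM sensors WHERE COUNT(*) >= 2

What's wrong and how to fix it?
Bug: WHERE filters individual rows, not groups, so a group-level COUNT is invalid there

Fix: Group first with HAVING COUNT(*) >= 2, then COUNT the resulting groups

Corrected query:
SELECT COUNT(*) FROM (SELECT location FROM sensors GROUP BY location HAVING COUNT(*) >= 2)

Result:
COUNT(*)
--------
2       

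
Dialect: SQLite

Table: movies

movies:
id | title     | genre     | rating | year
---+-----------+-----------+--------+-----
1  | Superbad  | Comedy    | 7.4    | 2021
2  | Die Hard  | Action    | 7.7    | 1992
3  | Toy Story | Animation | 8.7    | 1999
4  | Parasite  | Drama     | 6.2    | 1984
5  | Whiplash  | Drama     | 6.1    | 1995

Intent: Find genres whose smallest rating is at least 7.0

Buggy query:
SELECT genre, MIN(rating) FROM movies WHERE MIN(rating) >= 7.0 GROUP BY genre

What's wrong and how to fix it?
Bug: MIN() in WHERE is a misuse of aggregate

Fix: Use HAVING for the per-group MIN condition

Corrected query:
SELECT genre, MIN(rating) FROM movies GROUP BY genre HAVING MIN(rating) >= 7.0

Result:
genre     | MIN(rating)
----------+------------
Action    | 7.7        
Animation | 8.7        
Comedy    | 7.4        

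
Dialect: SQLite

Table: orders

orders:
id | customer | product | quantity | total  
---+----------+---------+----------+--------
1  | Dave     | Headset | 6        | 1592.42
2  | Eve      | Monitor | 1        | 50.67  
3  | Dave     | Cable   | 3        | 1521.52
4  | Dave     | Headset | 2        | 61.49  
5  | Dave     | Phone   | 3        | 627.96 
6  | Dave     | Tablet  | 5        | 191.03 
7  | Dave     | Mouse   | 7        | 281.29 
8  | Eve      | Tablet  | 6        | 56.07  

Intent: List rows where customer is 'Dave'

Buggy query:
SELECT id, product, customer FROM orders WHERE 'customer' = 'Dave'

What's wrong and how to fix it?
Bug: 'customer' in single quotes is a string literal, not the column; the comparison is literal-vs-literal and never true

Fix: Remove the quotes around the column name (or use double quotes for an identifier)

Corrected query:
SELECT id, product, customer FROM orders WHERE customer = 'Dave'

Result:
id | product | customer
---+---------+---------
1  | Headset | Dave    
3  | Cable   | Dave    
4  | Headset | Dave    
5  | Phone   | Dave    
6  | Tablet  | Dave    
7  | Mouse   | Dave    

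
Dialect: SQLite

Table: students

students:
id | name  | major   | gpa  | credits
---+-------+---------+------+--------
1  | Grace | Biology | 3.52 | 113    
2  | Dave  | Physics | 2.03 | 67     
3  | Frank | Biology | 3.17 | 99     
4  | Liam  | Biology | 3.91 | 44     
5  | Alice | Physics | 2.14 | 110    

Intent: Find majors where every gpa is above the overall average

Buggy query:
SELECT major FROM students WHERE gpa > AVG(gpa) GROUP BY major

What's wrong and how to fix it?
Bug: WHERE evaluates per row before aggregation, so AVG() is unavailable

Fix: Compute the overall average in a scalar subquery and compare each group's MIN against it in HAVING

Corrected query:
SELECT major FROM students GROUP BY major HAVING MIN(gpa) > (SELECT AVG(gpa) FROM students)

Result:
major  
-------
Biology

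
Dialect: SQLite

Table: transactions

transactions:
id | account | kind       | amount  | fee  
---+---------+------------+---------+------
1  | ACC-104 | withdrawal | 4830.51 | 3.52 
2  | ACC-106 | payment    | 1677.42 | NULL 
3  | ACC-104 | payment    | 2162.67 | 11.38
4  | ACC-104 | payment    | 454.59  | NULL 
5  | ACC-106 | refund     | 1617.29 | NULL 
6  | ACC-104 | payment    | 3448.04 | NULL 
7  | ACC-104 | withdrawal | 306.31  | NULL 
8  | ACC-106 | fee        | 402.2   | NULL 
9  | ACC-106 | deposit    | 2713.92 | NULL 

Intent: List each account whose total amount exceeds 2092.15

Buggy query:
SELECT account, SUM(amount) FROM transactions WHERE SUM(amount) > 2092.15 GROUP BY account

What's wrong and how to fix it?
Bug: Aggregate functions cannot appear in a WHERE clause

Fix: Use HAVING (which filters groups after aggregation) instead of WHERE

Corrected query:
SELECT account, SUM(amount) FROM transactions GROUP BY account HAVING SUM(amount) > 2092.15

Result:
account | SUM(amount)
--------+------------
ACC-104 | 11202.12   
ACC-106 | 6410.83    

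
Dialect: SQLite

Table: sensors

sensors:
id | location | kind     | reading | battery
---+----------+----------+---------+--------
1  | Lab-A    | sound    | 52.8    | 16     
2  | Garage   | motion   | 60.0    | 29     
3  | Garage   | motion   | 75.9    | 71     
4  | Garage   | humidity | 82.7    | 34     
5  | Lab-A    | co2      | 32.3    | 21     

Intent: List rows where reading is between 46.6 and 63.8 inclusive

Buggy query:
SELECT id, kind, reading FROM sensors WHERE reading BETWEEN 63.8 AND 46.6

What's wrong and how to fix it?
Bug: BETWEEN expects the lower bound first; with 63.8 AND 46.6 the range is empty

Fix: Swap the bounds so the smaller value comes first

Corrected query:
SELECT id, kind, reading FROM sensors WHERE reading BETWEEN 46.6 AND 63.8

Result:
id | kind   | reading
---+--------+--------
1  | sound  | 52.8   
2  | motion | 60     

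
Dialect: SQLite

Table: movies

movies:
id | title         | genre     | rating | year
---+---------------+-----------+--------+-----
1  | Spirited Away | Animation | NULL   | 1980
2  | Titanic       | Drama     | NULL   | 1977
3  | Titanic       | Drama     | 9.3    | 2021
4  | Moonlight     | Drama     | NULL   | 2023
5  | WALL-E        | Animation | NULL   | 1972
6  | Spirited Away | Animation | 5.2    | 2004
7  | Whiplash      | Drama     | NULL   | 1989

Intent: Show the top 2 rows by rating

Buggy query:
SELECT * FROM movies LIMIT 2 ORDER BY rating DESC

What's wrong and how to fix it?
Bug: ORDER BY cannot follow LIMIT; LIMIT is the final clause

Fix: Swap the clauses: ORDER BY first, then LIMIT

Corrected query:
SELECT * FROM movies ORDER BY rating DESC LIMIT 2

Result:
id | title         | genre     | rating | year
---+---------------+-----------+--------+-----
3  | Titanic       | Drama     | 9.3    | 2021
6  | Spirited Away | Animation | 5.2    | 2004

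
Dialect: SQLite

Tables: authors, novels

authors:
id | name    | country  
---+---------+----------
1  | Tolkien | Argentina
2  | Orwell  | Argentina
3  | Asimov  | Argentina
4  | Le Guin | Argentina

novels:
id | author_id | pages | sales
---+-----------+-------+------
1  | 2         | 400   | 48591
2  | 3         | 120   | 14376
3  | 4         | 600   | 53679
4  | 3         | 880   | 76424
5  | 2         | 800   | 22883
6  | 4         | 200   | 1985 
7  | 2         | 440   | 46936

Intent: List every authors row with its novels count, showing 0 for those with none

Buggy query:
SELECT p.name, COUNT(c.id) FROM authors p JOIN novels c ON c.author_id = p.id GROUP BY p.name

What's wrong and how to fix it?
Bug: An inner join excludes parents with zero children

Fix: Use LEFT JOIN so parents without children still appear (COUNT(c.id) gives 0)

Corrected query:
SELECT p.name, COUNT(c.id) FROM authors p LEFT JOIN novels c ON c.author_id = p.id GROUP BY p.name

Result:
name    | COUNT(c.id)
--------+------------
Asimov  | 2          
Le Guin | 2          
Orwell  | 3          
Tolkien | 0          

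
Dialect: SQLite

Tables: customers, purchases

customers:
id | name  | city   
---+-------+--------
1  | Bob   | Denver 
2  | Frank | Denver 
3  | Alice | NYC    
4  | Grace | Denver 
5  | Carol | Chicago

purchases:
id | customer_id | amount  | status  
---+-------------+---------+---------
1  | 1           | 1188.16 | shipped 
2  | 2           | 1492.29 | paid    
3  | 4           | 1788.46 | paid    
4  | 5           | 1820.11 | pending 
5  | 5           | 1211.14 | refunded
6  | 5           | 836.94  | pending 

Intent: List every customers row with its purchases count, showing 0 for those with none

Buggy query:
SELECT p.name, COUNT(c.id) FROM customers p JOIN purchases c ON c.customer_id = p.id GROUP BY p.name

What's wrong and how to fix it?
Bug: An inner join excludes parents with zero children

Fix: Use LEFT JOIN so parents without children still appear (COUNT(c.id) gives 0)

Corrected query:
SELECT p.name, COUNT(c.id) FROM customers p LEFT JOIN purchases c ON c.customer_id = p.id GROUP BY p.name

Result:
name  | COUNT(c.id)
------+------------
Alice | 0          
Bob   | 1          
Carol | 3          
Frank | 1          
Grace | 1          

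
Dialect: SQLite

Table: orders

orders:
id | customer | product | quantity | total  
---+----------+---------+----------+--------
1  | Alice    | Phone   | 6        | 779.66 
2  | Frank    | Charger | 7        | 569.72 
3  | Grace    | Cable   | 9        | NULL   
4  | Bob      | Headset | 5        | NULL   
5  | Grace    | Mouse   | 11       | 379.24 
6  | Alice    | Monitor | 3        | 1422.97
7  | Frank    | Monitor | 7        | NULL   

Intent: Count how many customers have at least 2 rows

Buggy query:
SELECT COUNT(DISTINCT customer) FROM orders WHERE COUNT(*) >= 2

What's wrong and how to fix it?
Bug: WHERE filters individual rows, not groups, so a group-level COUNT is invalid there

Fix: Group first with HAVING COUNT(*) >= 2, then COUNT the resulting groups

Corrected query:
SELECT COUNT(*) FROM (SELECT customer FROM orders GROUP BY customer HAVING COUNT(*) >= 2)

Result:
COUNT(*)
--------
3       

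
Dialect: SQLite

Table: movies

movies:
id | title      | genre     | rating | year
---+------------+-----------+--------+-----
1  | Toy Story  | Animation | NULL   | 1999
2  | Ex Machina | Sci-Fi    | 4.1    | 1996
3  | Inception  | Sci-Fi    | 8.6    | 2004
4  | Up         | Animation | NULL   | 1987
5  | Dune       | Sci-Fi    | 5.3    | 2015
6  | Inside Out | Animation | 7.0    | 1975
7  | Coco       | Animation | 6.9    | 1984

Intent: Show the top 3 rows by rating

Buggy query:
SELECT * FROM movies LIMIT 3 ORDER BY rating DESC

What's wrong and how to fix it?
Bug: LIMIT must come after ORDER BY

Fix: Swap the clauses: ORDER BY first, then LIMIT

Corrected query:
SELECT * FROM movies ORDER BY rating DESC LIMIT 3

Result:
id | title      | genre     | rating | year
---+------------+-----------+--------+-----
3  | Inception  | Sci-Fi    | 8.6    | 2004
6  | Inside Out | Animation | 7      | 1975
7  | Coco       | Animation | 6.9    | 1984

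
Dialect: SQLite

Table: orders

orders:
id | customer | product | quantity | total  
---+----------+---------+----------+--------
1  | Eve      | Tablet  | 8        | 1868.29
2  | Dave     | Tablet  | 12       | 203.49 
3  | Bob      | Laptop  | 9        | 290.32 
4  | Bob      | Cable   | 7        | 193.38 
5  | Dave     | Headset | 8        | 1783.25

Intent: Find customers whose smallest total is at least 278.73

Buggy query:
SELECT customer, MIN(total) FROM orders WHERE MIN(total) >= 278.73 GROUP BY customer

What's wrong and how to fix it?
Bug: Aggregates like MIN are computed per group after WHERE runs

Fix: Replace WHERE with HAVING after the GROUP BY

Corrected query:
SELECT customer, MIN(total) FROM orders GROUP BY customer HAVING MIN(total) >= 278.73

Result:
customer | MIN(total)
---------+-----------
Eve      | 1868.29   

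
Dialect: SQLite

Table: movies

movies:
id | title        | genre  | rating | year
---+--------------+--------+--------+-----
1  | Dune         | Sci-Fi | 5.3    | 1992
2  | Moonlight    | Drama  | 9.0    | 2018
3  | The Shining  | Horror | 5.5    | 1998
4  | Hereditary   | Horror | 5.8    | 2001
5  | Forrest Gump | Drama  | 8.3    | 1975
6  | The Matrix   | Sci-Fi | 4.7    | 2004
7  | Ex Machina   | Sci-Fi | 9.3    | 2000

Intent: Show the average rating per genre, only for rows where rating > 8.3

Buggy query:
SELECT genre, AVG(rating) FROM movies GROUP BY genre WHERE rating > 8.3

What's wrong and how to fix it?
Bug: WHERE cannot follow GROUP BY

Fix: Place WHERE between FROM and GROUP BY

Corrected query:
SELECT genre, AVG(rating) FROM movies WHERE rating > 8.3 GROUP BY genre

Result:
genre  | AVG(rating)
-------+------------
Drama  | 9          
Sci-Fi | 9.3        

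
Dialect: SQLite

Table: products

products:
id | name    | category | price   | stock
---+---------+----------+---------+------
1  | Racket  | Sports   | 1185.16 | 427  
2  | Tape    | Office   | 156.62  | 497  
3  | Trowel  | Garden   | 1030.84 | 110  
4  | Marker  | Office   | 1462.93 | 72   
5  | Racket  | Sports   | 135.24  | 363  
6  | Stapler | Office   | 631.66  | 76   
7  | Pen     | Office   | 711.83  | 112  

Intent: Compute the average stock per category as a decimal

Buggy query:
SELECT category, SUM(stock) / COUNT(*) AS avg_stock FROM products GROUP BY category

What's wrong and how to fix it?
Bug: Both operands are integers, so '/' performs integer division and truncates

Fix: Cast one side to REAL so the division keeps the fractional part

Corrected query:
SELECT category, SUM(stock) * 1.0 / COUNT(*) AS avg_stock FROM products GROUP BY category

Result:
category | avg_stock
---------+----------
Garden   | 110      
Office   | 189.25   
Sports   | 395      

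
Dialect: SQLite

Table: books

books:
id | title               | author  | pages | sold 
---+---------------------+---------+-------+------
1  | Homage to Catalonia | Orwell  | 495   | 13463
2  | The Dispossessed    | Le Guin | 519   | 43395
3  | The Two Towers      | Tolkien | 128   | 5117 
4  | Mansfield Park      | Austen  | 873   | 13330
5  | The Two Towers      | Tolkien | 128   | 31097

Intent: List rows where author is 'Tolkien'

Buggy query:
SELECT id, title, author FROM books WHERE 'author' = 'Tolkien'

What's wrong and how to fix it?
Bug: 'author' in single quotes is a string literal, not the column; the comparison is literal-vs-literal and never true

Fix: Remove the quotes around the column name (or use double quotes for an identifier)

Corrected query:
SELECT id, title, author FROM books WHERE author = 'Tolkien'

Result:
id | title          | author 
---+----------------+--------
3  | The Two Towers | Tolkien
5  | The Two Towers | Tolkien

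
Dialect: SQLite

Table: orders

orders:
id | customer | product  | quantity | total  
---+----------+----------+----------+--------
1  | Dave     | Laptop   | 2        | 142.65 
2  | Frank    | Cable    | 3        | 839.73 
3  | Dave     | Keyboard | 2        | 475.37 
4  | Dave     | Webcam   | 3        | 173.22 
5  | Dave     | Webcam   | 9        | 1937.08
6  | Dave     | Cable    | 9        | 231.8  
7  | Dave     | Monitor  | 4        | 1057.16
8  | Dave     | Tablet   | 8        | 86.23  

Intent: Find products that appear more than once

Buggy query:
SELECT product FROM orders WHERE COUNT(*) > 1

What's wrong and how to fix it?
Bug: WHERE can't reference COUNT(*); aggregates are computed after WHERE

Fix: Group first, then use HAVING for the count condition

Corrected query:
SELECT product FROM orders GROUP BY product HAVING COUNT(*) > 1

Result:
product
-------
Cable  
Webcam 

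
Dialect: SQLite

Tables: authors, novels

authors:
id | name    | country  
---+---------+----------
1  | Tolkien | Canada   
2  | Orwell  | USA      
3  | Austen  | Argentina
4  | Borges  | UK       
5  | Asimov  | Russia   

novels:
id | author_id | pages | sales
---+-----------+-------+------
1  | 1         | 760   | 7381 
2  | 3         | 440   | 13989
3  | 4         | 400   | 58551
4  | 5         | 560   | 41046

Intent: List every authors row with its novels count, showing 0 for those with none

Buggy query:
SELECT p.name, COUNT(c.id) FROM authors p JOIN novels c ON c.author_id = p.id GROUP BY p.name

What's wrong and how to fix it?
Bug: INNER JOIN drops authors rows that have no matching novels rows

Fix: Switch to LEFT JOIN to retain unmatched parent rows

Corrected query:
SELECT p.name, COUNT(c.id) FROM authors p LEFT JOIN novels c ON c.author_id = p.id GROUP BY p.name

Result:
name    | COUNT(c.id)
--------+------------
Asimov  | 1          
Austen  | 1          
Borges  | 1          
Orwell  | 0          
Tolkien | 1          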